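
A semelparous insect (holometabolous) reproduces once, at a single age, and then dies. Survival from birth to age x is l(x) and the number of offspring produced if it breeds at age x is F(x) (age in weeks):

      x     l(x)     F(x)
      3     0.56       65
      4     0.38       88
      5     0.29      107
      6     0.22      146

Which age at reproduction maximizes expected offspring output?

3

Expected offspring if breeding at age x = l(x) × F(x):
  age 3: 0.56 × 65 = 36.400
  age 4: 0.38 × 88 = 33.440
  age 5: 0.29 × 107 = 31.030
  age 6: 0.22 × 146 = 32.120
Maximum at age 3 (36.400).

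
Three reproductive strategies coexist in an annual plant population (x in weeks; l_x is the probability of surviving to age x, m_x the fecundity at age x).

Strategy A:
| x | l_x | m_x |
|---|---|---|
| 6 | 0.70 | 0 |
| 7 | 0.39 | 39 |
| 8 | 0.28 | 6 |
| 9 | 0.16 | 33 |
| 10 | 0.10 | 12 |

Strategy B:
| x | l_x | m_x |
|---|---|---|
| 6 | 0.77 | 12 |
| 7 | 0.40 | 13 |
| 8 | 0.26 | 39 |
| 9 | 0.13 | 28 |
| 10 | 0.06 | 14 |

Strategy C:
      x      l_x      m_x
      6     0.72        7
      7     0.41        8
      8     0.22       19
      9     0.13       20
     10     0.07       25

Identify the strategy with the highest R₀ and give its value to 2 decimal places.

29.06

Strategy A: R₀ = 0.70×0 + 0.39×39 + 0.28×6 + 0.16×33 + 0.10×12 = 23.3700
Strategy B: R₀ = 0.77×12 + 0.40×13 + 0.26×39 + 0.13×28 + 0.06×14 = 29.0600
Strategy C: R₀ = 0.72×7 + 0.41×8 + 0.22×19 + 0.13×20 + 0.07×25 = 16.8500
Highest R₀: strategy B with 29.0600.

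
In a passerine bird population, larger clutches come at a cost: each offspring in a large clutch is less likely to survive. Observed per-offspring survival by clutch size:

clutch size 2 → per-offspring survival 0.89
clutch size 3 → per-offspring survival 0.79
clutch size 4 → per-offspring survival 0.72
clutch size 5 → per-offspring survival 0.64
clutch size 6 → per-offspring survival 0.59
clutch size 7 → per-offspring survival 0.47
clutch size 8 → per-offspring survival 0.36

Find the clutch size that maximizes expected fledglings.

Expected fledglings = c × s(c):
  c=2: 2 × 0.89 = 1.780
  c=3: 3 × 0.79 = 2.370
  c=4: 4 × 0.72 = 2.880
  c=5: 5 × 0.64 = 3.200
  c=6: 6 × 0.59 = 3.540
  c=7: 7 × 0.47 = 3.290
  c=8: 8 × 0.36 = 2.880
Maximum at c = 6 (3.540 fledglings).

6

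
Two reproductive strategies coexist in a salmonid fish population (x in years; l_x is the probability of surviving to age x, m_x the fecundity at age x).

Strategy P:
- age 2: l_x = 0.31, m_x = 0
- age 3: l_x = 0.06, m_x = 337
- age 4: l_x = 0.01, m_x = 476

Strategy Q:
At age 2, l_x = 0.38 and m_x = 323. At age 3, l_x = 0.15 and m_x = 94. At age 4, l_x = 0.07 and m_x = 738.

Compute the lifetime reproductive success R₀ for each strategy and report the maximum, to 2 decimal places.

Strategy P: R₀ = 0.31×0 + 0.06×337 + 0.01×476 = 24.9800
Strategy Q: R₀ = 0.38×323 + 0.15×94 + 0.07×738 = 188.5000
Highest R₀: strategy Q with 188.5000.

188.50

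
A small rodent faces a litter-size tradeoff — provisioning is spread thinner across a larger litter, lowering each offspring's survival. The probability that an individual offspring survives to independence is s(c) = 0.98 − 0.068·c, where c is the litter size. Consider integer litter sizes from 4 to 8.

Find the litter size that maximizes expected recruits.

Expected recruits = c × s(c):
  c=4: 4 × 0.708 = 2.832
  c=5: 5 × 0.640 = 3.200
  c=6: 6 × 0.572 = 3.432
  c=7: 7 × 0.504 = 3.528
  c=8: 8 × 0.436 = 3.488
Maximum at c = 7 (3.528 recruits).

7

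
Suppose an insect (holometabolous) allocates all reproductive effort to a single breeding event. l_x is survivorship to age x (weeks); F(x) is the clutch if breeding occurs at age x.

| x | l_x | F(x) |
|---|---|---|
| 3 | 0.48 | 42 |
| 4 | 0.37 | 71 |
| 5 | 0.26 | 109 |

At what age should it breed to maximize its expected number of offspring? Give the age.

Expected offspring if breeding at age x = l_x × F(x):
  age 3: 0.48 × 42 = 20.160
  age 4: 0.37 × 71 = 26.270
  age 5: 0.26 × 109 = 28.340
Maximum at age 5 (28.340).

5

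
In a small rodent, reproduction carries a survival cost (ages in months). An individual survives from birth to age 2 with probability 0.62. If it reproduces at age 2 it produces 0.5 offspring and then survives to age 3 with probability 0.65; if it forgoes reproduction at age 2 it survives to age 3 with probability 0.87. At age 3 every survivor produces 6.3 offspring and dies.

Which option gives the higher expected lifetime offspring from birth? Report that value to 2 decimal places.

breed at age 2: R₀ = 0.62 × (0.5 + 0.65 × 6.3) = 0.62 × 4.5950 = 2.8489
delay to age 3: R₀ = 0.62 × (0.87 × 6.3) = 0.62 × 5.4810 = 3.3982
Higher: delay to age 3 (3.3982).

3.40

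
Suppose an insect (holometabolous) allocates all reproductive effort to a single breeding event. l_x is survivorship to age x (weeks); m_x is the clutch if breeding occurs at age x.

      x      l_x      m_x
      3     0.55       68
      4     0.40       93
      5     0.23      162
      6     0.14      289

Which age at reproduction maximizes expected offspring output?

6

Expected offspring if breeding at age x = l_x × m_x:
  age 3: 0.55 × 68 = 37.400
  age 4: 0.40 × 93 = 37.200
  age 5: 0.23 × 162 = 37.260
  age 6: 0.14 × 289 = 40.460
Maximum at age 6 (40.460).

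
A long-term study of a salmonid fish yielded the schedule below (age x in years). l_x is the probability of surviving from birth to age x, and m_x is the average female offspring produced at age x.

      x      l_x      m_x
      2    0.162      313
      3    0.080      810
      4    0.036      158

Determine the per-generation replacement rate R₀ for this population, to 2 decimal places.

R₀ = Σ l_x m_x:
  age 2: 0.162 × 313 = 50.7060
  age 3: 0.080 × 810 = 64.8000
  age 4: 0.036 × 158 = 5.6880
R₀ = 50.7060 + 64.8000 + 5.6880 = 121.1940

121.19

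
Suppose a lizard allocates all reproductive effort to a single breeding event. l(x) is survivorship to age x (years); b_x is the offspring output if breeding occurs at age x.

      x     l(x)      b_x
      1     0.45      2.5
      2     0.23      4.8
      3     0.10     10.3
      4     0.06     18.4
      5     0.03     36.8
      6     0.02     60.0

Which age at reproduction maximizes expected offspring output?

6

Expected offspring if breeding at age x = l(x) × b_x:
  age 1: 0.45 × 2.5 = 1.125
  age 2: 0.23 × 4.8 = 1.104
  age 3: 0.10 × 10.3 = 1.030
  age 4: 0.06 × 18.4 = 1.104
  age 5: 0.03 × 36.8 = 1.104
  age 6: 0.02 × 60.0 = 1.200
Maximum at age 6 (1.200).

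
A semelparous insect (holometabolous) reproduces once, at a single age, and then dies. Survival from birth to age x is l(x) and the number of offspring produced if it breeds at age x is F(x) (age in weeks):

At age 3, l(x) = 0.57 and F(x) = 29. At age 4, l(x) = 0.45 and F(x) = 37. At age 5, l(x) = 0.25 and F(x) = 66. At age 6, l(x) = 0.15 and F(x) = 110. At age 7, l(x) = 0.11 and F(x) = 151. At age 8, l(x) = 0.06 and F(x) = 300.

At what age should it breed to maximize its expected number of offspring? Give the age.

Expected offspring if breeding at age x = l(x) × F(x):
  age 3: 0.57 × 29 = 16.530
  age 4: 0.45 × 37 = 16.650
  age 5: 0.25 × 66 = 16.500
  age 6: 0.15 × 110 = 16.500
  age 7: 0.11 × 151 = 16.610
  age 8: 0.06 × 300 = 18.000
Maximum at age 8 (18.000).

8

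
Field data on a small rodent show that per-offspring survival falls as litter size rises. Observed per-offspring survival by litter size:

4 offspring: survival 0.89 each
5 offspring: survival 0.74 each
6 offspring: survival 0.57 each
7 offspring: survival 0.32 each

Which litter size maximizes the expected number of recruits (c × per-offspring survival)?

Expected recruits = c × s(c):
  c=4: 4 × 0.89 = 3.560
  c=5: 5 × 0.74 = 3.700
  c=6: 6 × 0.57 = 3.420
  c=7: 7 × 0.32 = 2.240
Maximum at c = 5 (3.700 recruits).

5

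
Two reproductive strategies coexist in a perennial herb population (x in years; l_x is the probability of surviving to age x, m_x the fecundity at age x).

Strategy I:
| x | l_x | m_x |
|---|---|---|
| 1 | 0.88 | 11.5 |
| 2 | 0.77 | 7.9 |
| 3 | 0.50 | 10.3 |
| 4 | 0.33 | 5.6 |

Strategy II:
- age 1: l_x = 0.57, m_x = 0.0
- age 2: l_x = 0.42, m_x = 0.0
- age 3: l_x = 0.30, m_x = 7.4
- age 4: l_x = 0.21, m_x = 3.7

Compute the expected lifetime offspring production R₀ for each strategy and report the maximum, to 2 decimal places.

23.20

Strategy I: R₀ = 0.88×11.5 + 0.77×7.9 + 0.50×10.3 + 0.33×5.6 = 23.2010
Strategy II: R₀ = 0.57×0.0 + 0.42×0.0 + 0.30×7.4 + 0.21×3.7 = 2.9970
Highest R₀: strategy I with 23.2010.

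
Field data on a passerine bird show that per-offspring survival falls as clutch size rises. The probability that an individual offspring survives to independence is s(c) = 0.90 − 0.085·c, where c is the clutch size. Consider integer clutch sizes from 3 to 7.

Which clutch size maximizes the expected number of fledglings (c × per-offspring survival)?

Expected fledglings = c × s(c):
  c=3: 3 × 0.645 = 1.935
  c=4: 4 × 0.560 = 2.240
  c=5: 5 × 0.475 = 2.375
  c=6: 6 × 0.390 = 2.340
  c=7: 7 × 0.305 = 2.135
Maximum at c = 5 (2.375 fledglings).

5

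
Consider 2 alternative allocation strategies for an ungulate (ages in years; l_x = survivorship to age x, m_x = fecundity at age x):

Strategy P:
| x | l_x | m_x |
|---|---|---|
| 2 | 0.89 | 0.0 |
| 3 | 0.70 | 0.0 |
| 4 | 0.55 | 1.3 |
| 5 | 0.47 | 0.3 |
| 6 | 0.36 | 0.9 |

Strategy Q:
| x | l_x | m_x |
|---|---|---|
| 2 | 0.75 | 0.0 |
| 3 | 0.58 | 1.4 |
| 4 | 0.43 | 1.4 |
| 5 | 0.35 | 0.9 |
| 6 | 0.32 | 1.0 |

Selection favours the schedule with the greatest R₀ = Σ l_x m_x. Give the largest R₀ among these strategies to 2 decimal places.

Strategy P: R₀ = 0.89×0.0 + 0.70×0.0 + 0.55×1.3 + 0.47×0.3 + 0.36×0.9 = 1.1800
Strategy Q: R₀ = 0.75×0.0 + 0.58×1.4 + 0.43×1.4 + 0.35×0.9 + 0.32×1.0 = 2.0490
Highest R₀: strategy Q with 2.0490.

2.05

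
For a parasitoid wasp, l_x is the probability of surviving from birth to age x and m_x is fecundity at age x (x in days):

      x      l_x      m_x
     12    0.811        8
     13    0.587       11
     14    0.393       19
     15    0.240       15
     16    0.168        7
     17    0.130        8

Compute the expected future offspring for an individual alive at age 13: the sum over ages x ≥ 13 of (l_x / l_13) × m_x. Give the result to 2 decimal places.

33.63

l_13 = 0.587. Conditional survival from age 13 to x is l_x / l_13.
  x=13: (0.587/0.587) × 11 = 11.0000
  x=14: (0.393/0.587) × 19 = 12.7206
  x=15: (0.240/0.587) × 15 = 6.1329
  x=16: (0.168/0.587) × 7 = 2.0034
  x=17: (0.130/0.587) × 8 = 1.7717
Sum = 11.0000 + 12.7206 + 6.1329 + 2.0034 + 1.7717 = 33.6286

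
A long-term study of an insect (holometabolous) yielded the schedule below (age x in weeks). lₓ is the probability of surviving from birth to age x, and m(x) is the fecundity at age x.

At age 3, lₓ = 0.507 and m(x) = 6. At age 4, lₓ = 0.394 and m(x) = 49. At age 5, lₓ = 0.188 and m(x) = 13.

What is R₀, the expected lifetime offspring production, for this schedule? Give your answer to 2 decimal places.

24.79

R₀ = Σ lₓ m(x):
  age 3: 0.507 × 6 = 3.0420
  age 4: 0.394 × 49 = 19.3060
  age 5: 0.188 × 13 = 2.4440
R₀ = 3.0420 + 19.3060 + 2.4440 = 24.7920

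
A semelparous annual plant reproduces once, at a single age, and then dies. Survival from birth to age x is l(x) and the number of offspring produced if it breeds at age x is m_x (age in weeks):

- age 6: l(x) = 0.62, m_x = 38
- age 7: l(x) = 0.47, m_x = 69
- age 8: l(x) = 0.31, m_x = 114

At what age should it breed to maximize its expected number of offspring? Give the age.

Expected offspring if breeding at age x = l(x) × m_x:
  age 6: 0.62 × 38 = 23.560
  age 7: 0.47 × 69 = 32.430
  age 8: 0.31 × 114 = 35.340
Maximum at age 8 (35.340).

8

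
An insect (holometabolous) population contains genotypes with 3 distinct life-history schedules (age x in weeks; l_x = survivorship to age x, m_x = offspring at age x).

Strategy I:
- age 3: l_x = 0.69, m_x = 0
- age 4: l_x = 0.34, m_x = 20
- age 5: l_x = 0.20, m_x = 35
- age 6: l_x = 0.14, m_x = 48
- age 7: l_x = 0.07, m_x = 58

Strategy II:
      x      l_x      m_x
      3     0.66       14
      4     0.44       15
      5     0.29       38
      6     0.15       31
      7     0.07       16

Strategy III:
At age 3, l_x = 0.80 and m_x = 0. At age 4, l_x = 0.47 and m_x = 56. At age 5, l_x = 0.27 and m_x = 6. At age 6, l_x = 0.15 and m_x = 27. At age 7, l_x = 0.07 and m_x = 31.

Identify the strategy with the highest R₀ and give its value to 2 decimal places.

34.16

Strategy I: R₀ = 0.69×0 + 0.34×20 + 0.20×35 + 0.14×48 + 0.07×58 = 24.5800
Strategy II: R₀ = 0.66×14 + 0.44×15 + 0.29×38 + 0.15×31 + 0.07×16 = 32.6300
Strategy III: R₀ = 0.80×0 + 0.47×56 + 0.27×6 + 0.15×27 + 0.07×31 = 34.1600
Highest R₀: strategy III with 34.1600.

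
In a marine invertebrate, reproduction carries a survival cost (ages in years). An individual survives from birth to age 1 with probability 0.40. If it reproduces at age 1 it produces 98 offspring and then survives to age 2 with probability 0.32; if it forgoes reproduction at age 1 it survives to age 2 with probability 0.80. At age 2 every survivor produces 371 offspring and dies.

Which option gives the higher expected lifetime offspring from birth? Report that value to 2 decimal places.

breed at age 1: R₀ = 0.40 × (98 + 0.32 × 371) = 0.40 × 216.7200 = 86.6880
delay to age 2: R₀ = 0.40 × (0.80 × 371) = 0.40 × 296.8000 = 118.7200
Higher: delay to age 2 (118.7200).

118.72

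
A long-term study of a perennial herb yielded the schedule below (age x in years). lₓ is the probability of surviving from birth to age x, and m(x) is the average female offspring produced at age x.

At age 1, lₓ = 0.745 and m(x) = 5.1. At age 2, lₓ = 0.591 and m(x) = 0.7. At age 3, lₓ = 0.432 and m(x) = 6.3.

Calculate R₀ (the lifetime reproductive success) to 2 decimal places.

R₀ = Σ lₓ m(x):
  age 1: 0.745 × 5.1 = 3.7995
  age 2: 0.591 × 0.7 = 0.4137
  age 3: 0.432 × 6.3 = 2.7216
R₀ = 3.7995 + 0.4137 + 2.7216 = 6.9348

6.93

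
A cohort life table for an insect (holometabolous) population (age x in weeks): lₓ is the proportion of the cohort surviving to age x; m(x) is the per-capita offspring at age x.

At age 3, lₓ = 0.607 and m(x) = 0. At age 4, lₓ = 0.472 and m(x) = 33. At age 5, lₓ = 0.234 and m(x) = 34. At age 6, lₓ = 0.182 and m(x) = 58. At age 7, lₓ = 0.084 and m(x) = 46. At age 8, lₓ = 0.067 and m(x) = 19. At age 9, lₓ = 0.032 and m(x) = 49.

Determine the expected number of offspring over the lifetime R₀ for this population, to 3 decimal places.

R₀ = Σ lₓ m(x):
  age 3: 0.607 × 0 = 0.0000
  age 4: 0.472 × 33 = 15.5760
  age 5: 0.234 × 34 = 7.9560
  age 6: 0.182 × 58 = 10.5560
  age 7: 0.084 × 46 = 3.8640
  age 8: 0.067 × 19 = 1.2730
  age 9: 0.032 × 49 = 1.5680
R₀ = 0.0000 + 15.5760 + 7.9560 + 10.5560 + 3.8640 + 1.2730 + 1.5680 = 40.7930

40.793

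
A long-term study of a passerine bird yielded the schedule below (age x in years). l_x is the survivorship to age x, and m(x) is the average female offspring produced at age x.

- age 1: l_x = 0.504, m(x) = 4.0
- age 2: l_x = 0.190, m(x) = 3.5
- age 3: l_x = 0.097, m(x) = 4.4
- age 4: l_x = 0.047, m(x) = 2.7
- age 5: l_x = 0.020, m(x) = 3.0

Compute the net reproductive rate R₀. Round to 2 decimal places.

R₀ = Σ l_x m(x):
  age 1: 0.504 × 4.0 = 2.0160
  age 2: 0.190 × 3.5 = 0.6650
  age 3: 0.097 × 4.4 = 0.4268
  age 4: 0.047 × 2.7 = 0.1269
  age 5: 0.020 × 3.0 = 0.0600
R₀ = 2.0160 + 0.6650 + 0.4268 + 0.1269 + 0.0600 = 3.2947

3.29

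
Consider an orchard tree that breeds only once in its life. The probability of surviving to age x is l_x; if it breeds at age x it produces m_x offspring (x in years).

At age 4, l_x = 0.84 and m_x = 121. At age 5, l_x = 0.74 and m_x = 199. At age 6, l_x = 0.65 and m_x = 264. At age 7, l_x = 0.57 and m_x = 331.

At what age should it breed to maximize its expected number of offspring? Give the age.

Expected offspring if breeding at age x = l_x × m_x:
  age 4: 0.84 × 121 = 101.640
  age 5: 0.74 × 199 = 147.260
  age 6: 0.65 × 264 = 171.600
  age 7: 0.57 × 331 = 188.670
Maximum at age 7 (188.670).

7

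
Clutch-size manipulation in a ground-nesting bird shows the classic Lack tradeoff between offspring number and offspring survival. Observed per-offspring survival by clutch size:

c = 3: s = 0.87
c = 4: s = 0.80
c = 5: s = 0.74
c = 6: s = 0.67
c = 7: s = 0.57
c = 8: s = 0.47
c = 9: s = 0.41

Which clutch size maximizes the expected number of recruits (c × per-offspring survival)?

6

Expected recruits = c × s(c):
  c=3: 3 × 0.87 = 2.610
  c=4: 4 × 0.80 = 3.200
  c=5: 5 × 0.74 = 3.700
  c=6: 6 × 0.67 = 4.020
  c=7: 7 × 0.57 = 3.990
  c=8: 8 × 0.47 = 3.760
  c=9: 9 × 0.41 = 3.690
Maximum at c = 6 (4.020 recruits).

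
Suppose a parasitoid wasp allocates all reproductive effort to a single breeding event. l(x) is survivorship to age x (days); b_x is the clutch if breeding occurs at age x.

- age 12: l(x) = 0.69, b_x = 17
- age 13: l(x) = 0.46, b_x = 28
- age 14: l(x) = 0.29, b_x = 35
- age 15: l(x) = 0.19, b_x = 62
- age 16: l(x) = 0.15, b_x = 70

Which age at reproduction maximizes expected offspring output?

Expected offspring if breeding at age x = l(x) × b_x:
  age 12: 0.69 × 17 = 11.730
  age 13: 0.46 × 28 = 12.880
  age 14: 0.29 × 35 = 10.150
  age 15: 0.19 × 62 = 11.780
  age 16: 0.15 × 70 = 10.500
Maximum at age 13 (12.880).

13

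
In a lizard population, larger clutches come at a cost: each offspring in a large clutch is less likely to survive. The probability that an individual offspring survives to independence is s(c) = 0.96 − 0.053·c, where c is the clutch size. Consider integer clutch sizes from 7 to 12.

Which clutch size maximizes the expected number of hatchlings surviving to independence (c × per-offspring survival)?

Expected hatchlings surviving to independence = c × s(c):
  c=7: 7 × 0.589 = 4.123
  c=8: 8 × 0.536 = 4.288
  c=9: 9 × 0.483 = 4.347
  c=10: 10 × 0.430 = 4.300
  c=11: 11 × 0.377 = 4.147
  c=12: 12 × 0.324 = 3.888
Maximum at c = 9 (4.347 hatchlings surviving to independence).

9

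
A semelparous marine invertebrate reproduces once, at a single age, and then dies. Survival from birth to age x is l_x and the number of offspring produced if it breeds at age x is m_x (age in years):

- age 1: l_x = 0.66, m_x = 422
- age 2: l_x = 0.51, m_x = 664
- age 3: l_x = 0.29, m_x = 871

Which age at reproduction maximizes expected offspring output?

2

Expected offspring if breeding at age x = l_x × m_x:
  age 1: 0.66 × 422 = 278.520
  age 2: 0.51 × 664 = 338.640
  age 3: 0.29 × 871 = 252.590
Maximum at age 2 (338.640).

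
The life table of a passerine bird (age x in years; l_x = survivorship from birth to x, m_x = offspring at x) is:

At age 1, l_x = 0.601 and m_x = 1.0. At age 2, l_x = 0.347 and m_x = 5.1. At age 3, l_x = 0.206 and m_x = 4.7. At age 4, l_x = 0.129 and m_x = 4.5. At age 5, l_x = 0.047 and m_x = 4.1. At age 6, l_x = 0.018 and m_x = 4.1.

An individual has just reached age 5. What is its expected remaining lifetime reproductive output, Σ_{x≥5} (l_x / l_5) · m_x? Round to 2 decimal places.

5.67

l_5 = 0.047. Conditional survival from age 5 to x is l_x / l_5.
  x=5: (0.047/0.047) × 4.1 = 4.1000
  x=6: (0.018/0.047) × 4.1 = 1.5702
Sum = 4.1000 + 1.5702 = 5.6702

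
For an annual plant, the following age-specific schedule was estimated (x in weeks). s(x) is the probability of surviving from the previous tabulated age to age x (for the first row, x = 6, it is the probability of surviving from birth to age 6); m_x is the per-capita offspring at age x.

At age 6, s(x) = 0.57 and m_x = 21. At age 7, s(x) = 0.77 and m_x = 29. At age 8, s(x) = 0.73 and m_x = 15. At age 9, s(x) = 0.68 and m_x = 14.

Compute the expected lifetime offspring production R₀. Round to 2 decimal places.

Survivorship from birth: l_x = s_6·s_7·…·s_x.
  l_6 = 0.57000
  l_7 = 0.43890
  l_8 = 0.32040
  l_9 = 0.21787
R₀ = Σ l_x m_x:
  age 6: 0.57000 × 21 = 11.9700
  age 7: 0.43890 × 29 = 12.7281
  age 8: 0.32040 × 15 = 4.8060
  age 9: 0.21787 × 14 = 3.0502
R₀ = 11.9700 + 12.7281 + 4.8060 + 3.0502 = 32.5543

32.55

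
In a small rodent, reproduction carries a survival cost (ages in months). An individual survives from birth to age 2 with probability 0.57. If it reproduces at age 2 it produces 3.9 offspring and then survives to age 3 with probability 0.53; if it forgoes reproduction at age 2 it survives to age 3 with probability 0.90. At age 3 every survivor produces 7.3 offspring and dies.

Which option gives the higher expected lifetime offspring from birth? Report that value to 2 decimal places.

breed at age 2: R₀ = 0.57 × (3.9 + 0.53 × 7.3) = 0.57 × 7.7690 = 4.4283
delay to age 3: R₀ = 0.57 × (0.90 × 7.3) = 0.57 × 6.5700 = 3.7449
Higher: breed at age 2 (4.4283).

4.43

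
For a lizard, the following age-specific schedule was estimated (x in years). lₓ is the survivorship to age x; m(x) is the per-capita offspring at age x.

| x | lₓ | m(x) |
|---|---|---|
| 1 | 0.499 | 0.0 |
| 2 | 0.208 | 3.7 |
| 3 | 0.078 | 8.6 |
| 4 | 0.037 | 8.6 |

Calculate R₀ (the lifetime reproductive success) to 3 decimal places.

R₀ = Σ lₓ m(x):
  age 1: 0.499 × 0.0 = 0.0000
  age 2: 0.208 × 3.7 = 0.7696
  age 3: 0.078 × 8.6 = 0.6708
  age 4: 0.037 × 8.6 = 0.3182
R₀ = 0.0000 + 0.7696 + 0.6708 + 0.3182 = 1.7586

1.759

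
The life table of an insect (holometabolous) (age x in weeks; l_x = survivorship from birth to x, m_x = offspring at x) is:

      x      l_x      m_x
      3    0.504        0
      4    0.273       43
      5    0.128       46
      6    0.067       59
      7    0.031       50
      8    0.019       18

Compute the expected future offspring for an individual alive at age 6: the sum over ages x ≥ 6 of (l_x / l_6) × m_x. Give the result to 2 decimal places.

l_6 = 0.067. Conditional survival from age 6 to x is l_x / l_6.
  x=6: (0.067/0.067) × 59 = 59.0000
  x=7: (0.031/0.067) × 50 = 23.1343
  x=8: (0.019/0.067) × 18 = 5.1045
Sum = 59.0000 + 23.1343 + 5.1045 = 87.2388

87.24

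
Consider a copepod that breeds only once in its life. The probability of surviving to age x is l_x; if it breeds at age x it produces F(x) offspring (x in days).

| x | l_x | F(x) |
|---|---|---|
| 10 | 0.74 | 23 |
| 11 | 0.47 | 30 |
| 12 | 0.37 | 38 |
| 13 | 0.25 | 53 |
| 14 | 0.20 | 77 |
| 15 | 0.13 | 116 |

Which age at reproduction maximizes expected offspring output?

Expected offspring if breeding at age x = l_x × F(x):
  age 10: 0.74 × 23 = 17.020
  age 11: 0.47 × 30 = 14.100
  age 12: 0.37 × 38 = 14.060
  age 13: 0.25 × 53 = 13.250
  age 14: 0.20 × 77 = 15.400
  age 15: 0.13 × 116 = 15.080
Maximum at age 10 (17.020).

10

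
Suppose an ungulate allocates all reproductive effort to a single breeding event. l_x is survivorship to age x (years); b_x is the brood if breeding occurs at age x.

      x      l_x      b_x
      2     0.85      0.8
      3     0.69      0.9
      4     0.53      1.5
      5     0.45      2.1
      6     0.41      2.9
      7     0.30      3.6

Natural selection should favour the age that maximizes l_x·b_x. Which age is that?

6

Expected offspring if breeding at age x = l_x × b_x:
  age 2: 0.85 × 0.8 = 0.680
  age 3: 0.69 × 0.9 = 0.621
  age 4: 0.53 × 1.5 = 0.795
  age 5: 0.45 × 2.1 = 0.945
  age 6: 0.41 × 2.9 = 1.189
  age 7: 0.30 × 3.6 = 1.080
Maximum at age 6 (1.189).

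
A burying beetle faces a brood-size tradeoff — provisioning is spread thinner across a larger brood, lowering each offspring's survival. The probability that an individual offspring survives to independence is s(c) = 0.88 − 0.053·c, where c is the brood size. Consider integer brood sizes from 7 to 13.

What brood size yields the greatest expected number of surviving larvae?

8

Expected surviving larvae = c × s(c):
  c=7: 7 × 0.509 = 3.563
  c=8: 8 × 0.456 = 3.648
  c=9: 9 × 0.403 = 3.627
  c=10: 10 × 0.350 = 3.500
  c=11: 11 × 0.297 = 3.267
  c=12: 12 × 0.244 = 2.928
  c=13: 13 × 0.191 = 2.483
Maximum at c = 8 (3.648 surviving larvae).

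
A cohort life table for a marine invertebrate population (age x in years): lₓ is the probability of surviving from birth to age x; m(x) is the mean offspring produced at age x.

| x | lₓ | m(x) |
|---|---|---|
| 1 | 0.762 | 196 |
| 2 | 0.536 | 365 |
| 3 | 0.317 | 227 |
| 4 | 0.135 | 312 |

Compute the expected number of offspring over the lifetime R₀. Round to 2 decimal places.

R₀ = Σ lₓ m(x):
  age 1: 0.762 × 196 = 149.3520
  age 2: 0.536 × 365 = 195.6400
  age 3: 0.317 × 227 = 71.9590
  age 4: 0.135 × 312 = 42.1200
R₀ = 149.3520 + 195.6400 + 71.9590 + 42.1200 = 459.0710

459.07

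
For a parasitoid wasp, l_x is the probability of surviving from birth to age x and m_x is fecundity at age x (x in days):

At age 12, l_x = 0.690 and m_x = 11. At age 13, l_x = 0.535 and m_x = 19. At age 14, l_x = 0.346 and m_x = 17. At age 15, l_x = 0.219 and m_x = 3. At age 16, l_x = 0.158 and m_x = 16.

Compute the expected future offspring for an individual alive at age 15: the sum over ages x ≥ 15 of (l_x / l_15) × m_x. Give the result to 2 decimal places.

l_15 = 0.219. Conditional survival from age 15 to x is l_x / l_15.
  x=15: (0.219/0.219) × 3 = 3.0000
  x=16: (0.158/0.219) × 16 = 11.5434
Sum = 3.0000 + 11.5434 = 14.5434

14.54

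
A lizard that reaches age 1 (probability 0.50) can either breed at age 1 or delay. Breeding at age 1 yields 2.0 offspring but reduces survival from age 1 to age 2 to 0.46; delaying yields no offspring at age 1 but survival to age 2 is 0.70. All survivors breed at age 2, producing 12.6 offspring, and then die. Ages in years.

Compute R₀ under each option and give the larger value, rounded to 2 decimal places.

breed at age 1: R₀ = 0.50 × (2.0 + 0.46 × 12.6) = 0.50 × 7.7960 = 3.8980
delay to age 2: R₀ = 0.50 × (0.70 × 12.6) = 0.50 × 8.8200 = 4.4100
Higher: delay to age 2 (4.4100).

4.41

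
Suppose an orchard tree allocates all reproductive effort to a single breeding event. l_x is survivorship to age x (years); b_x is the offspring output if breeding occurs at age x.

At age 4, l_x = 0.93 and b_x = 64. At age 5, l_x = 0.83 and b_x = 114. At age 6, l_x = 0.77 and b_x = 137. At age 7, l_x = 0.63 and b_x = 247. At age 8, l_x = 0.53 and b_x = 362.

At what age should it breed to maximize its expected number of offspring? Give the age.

8

Expected offspring if breeding at age x = l_x × b_x:
  age 4: 0.93 × 64 = 59.520
  age 5: 0.83 × 114 = 94.620
  age 6: 0.77 × 137 = 105.490
  age 7: 0.63 × 247 = 155.610
  age 8: 0.53 × 362 = 191.860
Maximum at age 8 (191.860).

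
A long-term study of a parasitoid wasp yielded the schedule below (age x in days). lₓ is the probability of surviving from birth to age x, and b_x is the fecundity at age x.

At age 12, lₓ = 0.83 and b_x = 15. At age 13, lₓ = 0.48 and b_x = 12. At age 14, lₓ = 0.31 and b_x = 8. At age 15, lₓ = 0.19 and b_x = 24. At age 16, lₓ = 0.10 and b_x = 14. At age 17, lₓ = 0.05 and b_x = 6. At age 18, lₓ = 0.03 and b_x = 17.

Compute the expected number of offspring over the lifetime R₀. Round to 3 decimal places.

27.460

R₀ = Σ lₓ b_x:
  age 12: 0.83 × 15 = 12.4500
  age 13: 0.48 × 12 = 5.7600
  age 14: 0.31 × 8 = 2.4800
  age 15: 0.19 × 24 = 4.5600
  age 16: 0.10 × 14 = 1.4000
  age 17: 0.05 × 6 = 0.3000
  age 18: 0.03 × 17 = 0.5100
R₀ = 12.4500 + 5.7600 + 2.4800 + 4.5600 + 1.4000 + 0.3000 + 0.5100 = 27.4600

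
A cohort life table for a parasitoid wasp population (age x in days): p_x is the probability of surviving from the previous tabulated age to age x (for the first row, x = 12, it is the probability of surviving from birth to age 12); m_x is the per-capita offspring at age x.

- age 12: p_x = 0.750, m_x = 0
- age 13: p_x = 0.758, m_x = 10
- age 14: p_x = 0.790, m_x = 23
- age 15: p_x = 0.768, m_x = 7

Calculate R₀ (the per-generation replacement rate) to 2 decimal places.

Survivorship from birth: l_x = p_12·p_13·…·p_x.
  l_12 = 0.75000
  l_13 = 0.56850
  l_14 = 0.44912
  l_15 = 0.34492
R₀ = Σ l_x m_x:
  age 12: 0.75000 × 0 = 0.0000
  age 13: 0.56850 × 10 = 5.6850
  age 14: 0.44912 × 23 = 10.3298
  age 15: 0.34492 × 7 = 2.4144
R₀ = 0.0000 + 5.6850 + 10.3298 + 2.4144 = 18.4292

18.43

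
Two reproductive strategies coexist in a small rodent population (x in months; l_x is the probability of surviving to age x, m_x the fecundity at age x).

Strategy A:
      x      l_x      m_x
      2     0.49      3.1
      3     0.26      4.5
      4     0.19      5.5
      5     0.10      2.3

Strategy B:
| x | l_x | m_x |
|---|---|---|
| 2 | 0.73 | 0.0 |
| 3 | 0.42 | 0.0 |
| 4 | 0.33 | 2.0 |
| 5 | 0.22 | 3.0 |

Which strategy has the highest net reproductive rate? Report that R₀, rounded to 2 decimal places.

Strategy A: R₀ = 0.49×3.1 + 0.26×4.5 + 0.19×5.5 + 0.10×2.3 = 3.9640
Strategy B: R₀ = 0.73×0.0 + 0.42×0.0 + 0.33×2.0 + 0.22×3.0 = 1.3200
Highest R₀: strategy A with 3.9640.

3.96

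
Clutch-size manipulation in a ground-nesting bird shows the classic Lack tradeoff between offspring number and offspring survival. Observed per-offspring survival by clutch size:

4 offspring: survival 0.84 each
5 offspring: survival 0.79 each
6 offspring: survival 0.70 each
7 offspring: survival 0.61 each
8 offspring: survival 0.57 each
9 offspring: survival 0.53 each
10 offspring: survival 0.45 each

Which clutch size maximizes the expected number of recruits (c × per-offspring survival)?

9

Expected recruits = c × s(c):
  c=4: 4 × 0.84 = 3.360
  c=5: 5 × 0.79 = 3.950
  c=6: 6 × 0.70 = 4.200
  c=7: 7 × 0.61 = 4.270
  c=8: 8 × 0.57 = 4.560
  c=9: 9 × 0.53 = 4.770
  c=10: 10 × 0.45 = 4.500
Maximum at c = 9 (4.770 recruits).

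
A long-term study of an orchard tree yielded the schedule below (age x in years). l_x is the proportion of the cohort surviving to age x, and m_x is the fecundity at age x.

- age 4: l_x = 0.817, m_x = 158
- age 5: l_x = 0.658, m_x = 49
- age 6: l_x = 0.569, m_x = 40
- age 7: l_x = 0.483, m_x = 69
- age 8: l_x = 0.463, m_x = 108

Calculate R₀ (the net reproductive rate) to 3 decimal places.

267.419

R₀ = Σ l_x m_x:
  age 4: 0.817 × 158 = 129.0860
  age 5: 0.658 × 49 = 32.2420
  age 6: 0.569 × 40 = 22.7600
  age 7: 0.483 × 69 = 33.3270
  age 8: 0.463 × 108 = 50.0040
R₀ = 129.0860 + 32.2420 + 22.7600 + 33.3270 + 50.0040 = 267.4190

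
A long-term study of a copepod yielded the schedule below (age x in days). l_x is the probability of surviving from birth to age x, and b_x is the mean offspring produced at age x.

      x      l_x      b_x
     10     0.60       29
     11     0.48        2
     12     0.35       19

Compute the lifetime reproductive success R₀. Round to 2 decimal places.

25.01

R₀ = Σ l_x b_x:
  age 10: 0.60 × 29 = 17.4000
  age 11: 0.48 × 2 = 0.9600
  age 12: 0.35 × 19 = 6.6500
R₀ = 17.4000 + 0.9600 + 6.6500 = 25.0100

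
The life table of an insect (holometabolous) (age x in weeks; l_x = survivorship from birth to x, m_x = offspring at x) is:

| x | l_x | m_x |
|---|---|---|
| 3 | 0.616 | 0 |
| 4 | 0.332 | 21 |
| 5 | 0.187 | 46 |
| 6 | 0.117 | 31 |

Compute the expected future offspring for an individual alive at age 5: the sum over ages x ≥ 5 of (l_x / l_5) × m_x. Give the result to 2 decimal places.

65.40

l_5 = 0.187. Conditional survival from age 5 to x is l_x / l_5.
  x=5: (0.187/0.187) × 46 = 46.0000
  x=6: (0.117/0.187) × 31 = 19.3957
Sum = 46.0000 + 19.3957 = 65.3957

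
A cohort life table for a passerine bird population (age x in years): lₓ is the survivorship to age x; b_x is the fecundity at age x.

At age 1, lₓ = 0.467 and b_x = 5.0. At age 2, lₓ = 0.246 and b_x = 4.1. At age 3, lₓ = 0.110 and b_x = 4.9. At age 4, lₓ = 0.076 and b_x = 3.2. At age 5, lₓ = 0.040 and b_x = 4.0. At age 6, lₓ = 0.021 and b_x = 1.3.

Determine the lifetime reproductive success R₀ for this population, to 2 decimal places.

R₀ = Σ lₓ b_x:
  age 1: 0.467 × 5.0 = 2.3350
  age 2: 0.246 × 4.1 = 1.0086
  age 3: 0.110 × 4.9 = 0.5390
  age 4: 0.076 × 3.2 = 0.2432
  age 5: 0.040 × 4.0 = 0.1600
  age 6: 0.021 × 1.3 = 0.0273
R₀ = 2.3350 + 1.0086 + 0.5390 + 0.2432 + 0.1600 + 0.0273 = 4.3131

4.31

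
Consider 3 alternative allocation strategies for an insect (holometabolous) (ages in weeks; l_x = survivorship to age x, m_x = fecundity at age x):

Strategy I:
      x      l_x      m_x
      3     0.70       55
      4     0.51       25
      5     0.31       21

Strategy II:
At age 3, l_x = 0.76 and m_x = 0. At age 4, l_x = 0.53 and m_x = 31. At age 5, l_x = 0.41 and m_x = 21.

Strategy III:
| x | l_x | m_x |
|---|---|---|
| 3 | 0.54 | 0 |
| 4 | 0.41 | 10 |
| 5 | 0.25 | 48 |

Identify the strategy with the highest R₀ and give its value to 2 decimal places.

Strategy I: R₀ = 0.70×55 + 0.51×25 + 0.31×21 = 57.7600
Strategy II: R₀ = 0.76×0 + 0.53×31 + 0.41×21 = 25.0400
Strategy III: R₀ = 0.54×0 + 0.41×10 + 0.25×48 = 16.1000
Highest R₀: strategy I with 57.7600.

57.76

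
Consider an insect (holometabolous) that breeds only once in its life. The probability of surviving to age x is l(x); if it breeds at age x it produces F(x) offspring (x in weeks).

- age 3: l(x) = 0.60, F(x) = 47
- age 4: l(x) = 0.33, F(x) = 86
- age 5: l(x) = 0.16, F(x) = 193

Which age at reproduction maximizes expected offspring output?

Expected offspring if breeding at age x = l(x) × F(x):
  age 3: 0.60 × 47 = 28.200
  age 4: 0.33 × 86 = 28.380
  age 5: 0.16 × 193 = 30.880
Maximum at age 5 (30.880).

5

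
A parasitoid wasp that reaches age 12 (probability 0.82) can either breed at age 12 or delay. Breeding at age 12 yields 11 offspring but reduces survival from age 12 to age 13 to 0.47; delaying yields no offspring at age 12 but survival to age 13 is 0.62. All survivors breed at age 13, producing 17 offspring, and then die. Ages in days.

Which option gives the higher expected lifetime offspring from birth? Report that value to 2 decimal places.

15.57

breed at age 12: R₀ = 0.82 × (11 + 0.47 × 17) = 0.82 × 18.9900 = 15.5718
delay to age 13: R₀ = 0.82 × (0.62 × 17) = 0.82 × 10.5400 = 8.6428
Higher: breed at age 12 (15.5718).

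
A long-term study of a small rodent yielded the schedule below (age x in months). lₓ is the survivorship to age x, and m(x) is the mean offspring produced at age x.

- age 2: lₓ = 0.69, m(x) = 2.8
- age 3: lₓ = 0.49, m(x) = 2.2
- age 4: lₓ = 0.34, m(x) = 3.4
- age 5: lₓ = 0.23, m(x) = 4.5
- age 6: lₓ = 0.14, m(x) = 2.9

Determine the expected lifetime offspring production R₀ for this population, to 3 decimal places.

5.607

R₀ = Σ lₓ m(x):
  age 2: 0.69 × 2.8 = 1.9320
  age 3: 0.49 × 2.2 = 1.0780
  age 4: 0.34 × 3.4 = 1.1560
  age 5: 0.23 × 4.5 = 1.0350
  age 6: 0.14 × 2.9 = 0.4060
R₀ = 1.9320 + 1.0780 + 1.1560 + 1.0350 + 0.4060 = 5.6070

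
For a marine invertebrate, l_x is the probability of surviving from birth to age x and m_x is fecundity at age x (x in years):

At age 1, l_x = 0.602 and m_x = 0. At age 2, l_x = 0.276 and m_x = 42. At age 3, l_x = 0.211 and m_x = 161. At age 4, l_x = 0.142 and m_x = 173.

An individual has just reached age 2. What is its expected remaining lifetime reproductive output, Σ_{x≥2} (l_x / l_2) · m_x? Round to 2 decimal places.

254.09

l_2 = 0.276. Conditional survival from age 2 to x is l_x / l_2.
  x=2: (0.276/0.276) × 42 = 42.0000
  x=3: (0.211/0.276) × 161 = 123.0833
  x=4: (0.142/0.276) × 173 = 89.0072
Sum = 42.0000 + 123.0833 + 89.0072 = 254.0906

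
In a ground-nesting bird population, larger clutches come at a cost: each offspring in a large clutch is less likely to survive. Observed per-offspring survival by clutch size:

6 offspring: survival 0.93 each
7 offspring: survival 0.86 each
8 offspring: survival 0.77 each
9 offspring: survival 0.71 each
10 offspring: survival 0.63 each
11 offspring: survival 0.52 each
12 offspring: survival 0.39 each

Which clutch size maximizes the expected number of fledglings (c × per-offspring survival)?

Expected fledglings = c × s(c):
  c=6: 6 × 0.93 = 5.580
  c=7: 7 × 0.86 = 6.020
  c=8: 8 × 0.77 = 6.160
  c=9: 9 × 0.71 = 6.390
  c=10: 10 × 0.63 = 6.300
  c=11: 11 × 0.52 = 5.720
  c=12: 12 × 0.39 = 4.680
Maximum at c = 9 (6.390 fledglings).

9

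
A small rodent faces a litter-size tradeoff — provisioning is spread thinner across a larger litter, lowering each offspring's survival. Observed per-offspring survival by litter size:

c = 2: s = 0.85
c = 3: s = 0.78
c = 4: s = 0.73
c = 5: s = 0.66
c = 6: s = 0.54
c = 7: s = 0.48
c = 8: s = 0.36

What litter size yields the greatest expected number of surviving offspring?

7

Expected surviving offspring = c × s(c):
  c=2: 2 × 0.85 = 1.700
  c=3: 3 × 0.78 = 2.340
  c=4: 4 × 0.73 = 2.920
  c=5: 5 × 0.66 = 3.300
  c=6: 6 × 0.54 = 3.240
  c=7: 7 × 0.48 = 3.360
  c=8: 8 × 0.36 = 2.880
Maximum at c = 7 (3.360 surviving offspring).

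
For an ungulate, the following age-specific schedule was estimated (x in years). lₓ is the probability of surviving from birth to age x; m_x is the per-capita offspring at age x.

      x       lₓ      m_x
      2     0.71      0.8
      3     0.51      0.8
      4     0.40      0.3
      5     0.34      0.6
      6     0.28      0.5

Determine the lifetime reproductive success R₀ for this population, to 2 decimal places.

1.44

R₀ = Σ lₓ m_x:
  age 2: 0.71 × 0.8 = 0.5680
  age 3: 0.51 × 0.8 = 0.4080
  age 4: 0.40 × 0.3 = 0.1200
  age 5: 0.34 × 0.6 = 0.2040
  age 6: 0.28 × 0.5 = 0.1400
R₀ = 0.5680 + 0.4080 + 0.1200 + 0.2040 + 0.1400 = 1.4400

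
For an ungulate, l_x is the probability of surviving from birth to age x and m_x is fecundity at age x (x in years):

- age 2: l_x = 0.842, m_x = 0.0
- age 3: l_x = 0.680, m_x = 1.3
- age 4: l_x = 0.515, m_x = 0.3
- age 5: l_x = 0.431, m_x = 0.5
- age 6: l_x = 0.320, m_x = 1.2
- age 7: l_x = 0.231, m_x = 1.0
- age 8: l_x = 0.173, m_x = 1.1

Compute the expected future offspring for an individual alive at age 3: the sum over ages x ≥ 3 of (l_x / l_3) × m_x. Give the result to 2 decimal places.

3.03

l_3 = 0.680. Conditional survival from age 3 to x is l_x / l_3.
  x=3: (0.680/0.680) × 1.3 = 1.3000
  x=4: (0.515/0.680) × 0.3 = 0.2272
  x=5: (0.431/0.680) × 0.5 = 0.3169
  x=6: (0.320/0.680) × 1.2 = 0.5647
  x=7: (0.231/0.680) × 1.0 = 0.3397
  x=8: (0.173/0.680) × 1.1 = 0.2799
Sum = 1.3000 + 0.2272 + 0.3169 + 0.5647 + 0.3397 + 0.2799 = 3.0284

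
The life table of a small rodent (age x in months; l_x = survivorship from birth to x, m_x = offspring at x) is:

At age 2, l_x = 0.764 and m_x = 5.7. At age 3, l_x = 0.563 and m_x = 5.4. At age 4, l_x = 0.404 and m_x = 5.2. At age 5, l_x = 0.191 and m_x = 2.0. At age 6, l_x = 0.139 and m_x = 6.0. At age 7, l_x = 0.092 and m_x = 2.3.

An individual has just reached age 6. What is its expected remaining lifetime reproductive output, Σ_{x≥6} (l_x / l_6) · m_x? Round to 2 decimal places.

7.52

l_6 = 0.139. Conditional survival from age 6 to x is l_x / l_6.
  x=6: (0.139/0.139) × 6.0 = 6.0000
  x=7: (0.092/0.139) × 2.3 = 1.5223
Sum = 6.0000 + 1.5223 = 7.5223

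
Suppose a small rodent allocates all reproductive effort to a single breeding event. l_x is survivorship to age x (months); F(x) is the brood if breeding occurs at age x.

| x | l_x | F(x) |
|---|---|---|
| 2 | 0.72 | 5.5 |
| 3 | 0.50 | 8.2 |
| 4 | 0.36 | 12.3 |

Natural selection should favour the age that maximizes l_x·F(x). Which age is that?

4

Expected offspring if breeding at age x = l_x × F(x):
  age 2: 0.72 × 5.5 = 3.960
  age 3: 0.50 × 8.2 = 4.100
  age 4: 0.36 × 12.3 = 4.428
Maximum at age 4 (4.428).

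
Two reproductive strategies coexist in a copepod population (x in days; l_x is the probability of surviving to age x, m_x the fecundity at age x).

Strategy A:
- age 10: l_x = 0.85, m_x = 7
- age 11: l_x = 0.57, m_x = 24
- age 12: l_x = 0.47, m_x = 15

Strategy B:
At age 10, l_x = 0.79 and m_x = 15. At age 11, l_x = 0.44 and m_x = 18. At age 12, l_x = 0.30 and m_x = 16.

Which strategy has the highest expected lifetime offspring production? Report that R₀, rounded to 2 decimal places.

26.68

Strategy A: R₀ = 0.85×7 + 0.57×24 + 0.47×15 = 26.6800
Strategy B: R₀ = 0.79×15 + 0.44×18 + 0.30×16 = 24.5700
Highest R₀: strategy A with 26.6800.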